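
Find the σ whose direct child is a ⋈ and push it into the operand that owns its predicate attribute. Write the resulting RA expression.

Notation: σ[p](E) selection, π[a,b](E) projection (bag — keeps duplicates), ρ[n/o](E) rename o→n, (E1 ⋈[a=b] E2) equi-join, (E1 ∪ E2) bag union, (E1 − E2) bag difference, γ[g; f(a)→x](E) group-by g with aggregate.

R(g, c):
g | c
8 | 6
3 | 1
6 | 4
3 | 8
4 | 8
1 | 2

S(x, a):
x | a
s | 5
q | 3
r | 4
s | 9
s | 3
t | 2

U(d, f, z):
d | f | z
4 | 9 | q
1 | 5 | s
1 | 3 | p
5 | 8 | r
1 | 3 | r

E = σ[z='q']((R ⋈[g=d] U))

σ filters on z, owned by the right side.
E' = (R ⋈[g=d] σ[z='q'](U))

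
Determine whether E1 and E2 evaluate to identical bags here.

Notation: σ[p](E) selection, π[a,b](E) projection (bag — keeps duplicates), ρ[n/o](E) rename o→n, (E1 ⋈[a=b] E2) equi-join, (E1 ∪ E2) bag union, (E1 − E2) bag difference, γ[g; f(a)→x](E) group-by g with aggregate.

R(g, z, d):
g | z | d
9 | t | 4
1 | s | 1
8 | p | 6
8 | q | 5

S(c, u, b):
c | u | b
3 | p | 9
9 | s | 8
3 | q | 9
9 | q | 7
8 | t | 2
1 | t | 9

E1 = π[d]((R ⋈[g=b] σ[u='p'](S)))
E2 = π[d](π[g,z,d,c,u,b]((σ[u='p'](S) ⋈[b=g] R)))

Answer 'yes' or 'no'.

E1 subexpression sizes:
  R → 4
  S → 6
  σ[u='p'](S) → 1
  (R ⋈[g=b] σ[u='p'](S)) → 1
  π[d]((R ⋈[g=b] σ[u='p'](S))) → 1
E2 subexpression sizes:
  S → 6
  σ[u='p'](S) → 1
  R → 4
  (σ[u='p'](S) ⋈[b=g] R) → 1
  π[g,z,d,c,u,b]((σ[u='p'](S) ⋈[b=g] R)) → 1
  π[d](π[g,z,d,c,u,b]((σ[u='p'](S) ⋈[b=g] R))) → 1

E1 and E2 produce the same multiset:
d
4

yes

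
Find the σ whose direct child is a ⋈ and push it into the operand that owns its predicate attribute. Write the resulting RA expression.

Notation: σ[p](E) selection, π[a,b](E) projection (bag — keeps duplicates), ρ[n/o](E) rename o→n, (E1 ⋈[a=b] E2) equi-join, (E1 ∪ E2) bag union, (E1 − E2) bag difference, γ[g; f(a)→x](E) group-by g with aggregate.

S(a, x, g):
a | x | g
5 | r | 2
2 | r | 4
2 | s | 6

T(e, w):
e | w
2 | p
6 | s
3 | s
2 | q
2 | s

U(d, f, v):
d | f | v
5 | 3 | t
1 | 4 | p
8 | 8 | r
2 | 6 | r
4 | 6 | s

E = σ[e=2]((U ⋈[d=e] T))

σ filters on e, owned by the right side.
E' = (U ⋈[d=e] σ[e=2](T))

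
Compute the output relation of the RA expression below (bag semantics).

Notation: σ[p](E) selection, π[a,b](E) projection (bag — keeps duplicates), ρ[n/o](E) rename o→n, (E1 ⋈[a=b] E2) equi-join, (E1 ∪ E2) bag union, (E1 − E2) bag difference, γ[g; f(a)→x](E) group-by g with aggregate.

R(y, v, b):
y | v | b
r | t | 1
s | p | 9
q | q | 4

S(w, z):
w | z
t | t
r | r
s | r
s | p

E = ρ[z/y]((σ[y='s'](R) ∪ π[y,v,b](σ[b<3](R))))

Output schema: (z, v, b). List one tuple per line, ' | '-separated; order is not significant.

Stepwise |·|:
  R → 3
  σ[y='s'](R) → 1
  R → 3
  σ[b<3](R) → 1
  π[y,v,b](σ[b<3](R)) → 1
  (σ[y='s'](R) ∪ π[y,v,b](σ[b<3](R))) → 2
  ρ[z/y]((σ[y='s'](R) ∪ π[y,v,b](σ[b<3](R)))) → 2

== RESULT ==
z | v | b
r | t | 1
s | p | 9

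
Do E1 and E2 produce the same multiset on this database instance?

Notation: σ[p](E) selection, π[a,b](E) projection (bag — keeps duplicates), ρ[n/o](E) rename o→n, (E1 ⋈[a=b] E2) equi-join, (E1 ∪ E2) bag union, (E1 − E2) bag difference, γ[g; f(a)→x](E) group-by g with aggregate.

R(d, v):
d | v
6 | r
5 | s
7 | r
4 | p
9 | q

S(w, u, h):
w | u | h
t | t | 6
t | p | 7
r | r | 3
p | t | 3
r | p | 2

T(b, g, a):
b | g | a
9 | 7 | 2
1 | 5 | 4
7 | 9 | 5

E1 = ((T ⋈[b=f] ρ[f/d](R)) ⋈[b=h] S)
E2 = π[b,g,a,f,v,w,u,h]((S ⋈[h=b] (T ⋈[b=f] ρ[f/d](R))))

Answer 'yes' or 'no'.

E1 stepwise |·|:
  T → 3
  R → 5
  ρ[f/d](R) → 5
  (T ⋈[b=f] ρ[f/d](R)) → 2
  S → 5
  ((T ⋈[b=f] ρ[f/d](R)) ⋈[b=h] S) → 1
E2 stepwise |·|:
  S → 5
  T → 3
  R → 5
  ρ[f/d](R) → 5
  (T ⋈[b=f] ρ[f/d](R)) → 2
  (S ⋈[h=b] (T ⋈[b=f] ρ[f/d](R))) → 1
  π[b,g,a,f,v,w,u,h]((S ⋈[h=b] (T ⋈[b=f] ρ[f/d](R)))) → 1

E1 and E2 produce the same multiset:
b | g | a | f | v | w | u | h
7 | 9 | 5 | 7 | r | t | p | 7

yes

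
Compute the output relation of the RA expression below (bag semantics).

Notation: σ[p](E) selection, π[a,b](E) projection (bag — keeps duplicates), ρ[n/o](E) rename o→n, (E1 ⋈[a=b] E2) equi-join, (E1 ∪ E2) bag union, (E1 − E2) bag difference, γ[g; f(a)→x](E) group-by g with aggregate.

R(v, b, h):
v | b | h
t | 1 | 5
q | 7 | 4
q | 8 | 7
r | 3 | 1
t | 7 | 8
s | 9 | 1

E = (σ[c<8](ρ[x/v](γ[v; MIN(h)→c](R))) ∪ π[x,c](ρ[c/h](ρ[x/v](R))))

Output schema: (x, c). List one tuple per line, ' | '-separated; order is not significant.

Per-node cardinality:
  R → 6
  γ[v; MIN(h)→c](R) → 4
  ρ[x/v](γ[v; MIN(h)→c](R)) → 4
  σ[c<8](ρ[x/v](γ[v; MIN(h)→c](R))) → 4
  R → 6
  ρ[x/v](R) → 6
  ρ[c/h](ρ[x/v](R)) → 6
  π[x,c](ρ[c/h](ρ[x/v](R))) → 6
  (σ[c<8](ρ[x/v](γ[v; MIN(h)→c](R))) ∪ π[x,c](ρ[c/h](ρ[x/v](R)))) → 10

== RESULT ==
x | c
q | 4
q | 4
q | 7
r | 1
r | 1
s | 1
s | 1
t | 5
t | 5
t | 8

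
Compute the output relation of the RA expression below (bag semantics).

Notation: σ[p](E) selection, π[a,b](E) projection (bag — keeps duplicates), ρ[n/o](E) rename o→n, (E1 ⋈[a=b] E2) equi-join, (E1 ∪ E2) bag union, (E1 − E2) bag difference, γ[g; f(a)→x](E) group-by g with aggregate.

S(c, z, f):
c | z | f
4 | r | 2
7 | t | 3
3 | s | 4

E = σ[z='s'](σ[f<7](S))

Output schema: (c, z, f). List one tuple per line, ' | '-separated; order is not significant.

Subexpression sizes:
  S → 3
  σ[f<7](S) → 3
  σ[z='s'](σ[f<7](S)) → 1

== RESULT ==
c | z | f
3 | s | 4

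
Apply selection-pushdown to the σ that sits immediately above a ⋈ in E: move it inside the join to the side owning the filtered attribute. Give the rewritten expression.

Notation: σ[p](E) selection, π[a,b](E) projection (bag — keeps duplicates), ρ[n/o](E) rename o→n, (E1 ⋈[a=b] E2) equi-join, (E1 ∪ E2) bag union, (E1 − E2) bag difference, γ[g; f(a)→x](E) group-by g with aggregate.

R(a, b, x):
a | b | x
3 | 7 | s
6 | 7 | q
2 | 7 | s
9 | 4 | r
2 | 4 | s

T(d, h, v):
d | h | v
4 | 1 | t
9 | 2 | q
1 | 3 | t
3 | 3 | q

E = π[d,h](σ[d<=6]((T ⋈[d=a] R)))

σ filters on d, owned by the left side.
E' = π[d,h]((σ[d<=6](T) ⋈[d=a] R))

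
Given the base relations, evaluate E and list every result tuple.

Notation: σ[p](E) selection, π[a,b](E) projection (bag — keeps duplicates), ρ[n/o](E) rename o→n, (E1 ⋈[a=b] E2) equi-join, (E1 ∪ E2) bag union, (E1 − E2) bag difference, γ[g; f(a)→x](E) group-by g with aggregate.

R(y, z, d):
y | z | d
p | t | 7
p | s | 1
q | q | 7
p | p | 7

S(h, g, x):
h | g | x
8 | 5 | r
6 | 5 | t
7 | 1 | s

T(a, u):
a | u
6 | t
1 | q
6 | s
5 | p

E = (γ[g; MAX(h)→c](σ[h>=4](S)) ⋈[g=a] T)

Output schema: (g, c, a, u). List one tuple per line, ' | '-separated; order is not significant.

Per-node cardinality:
  S → 3
  σ[h>=4](S) → 3
  γ[g; MAX(h)→c](σ[h>=4](S)) → 2
  T → 4
  (γ[g; MAX(h)→c](σ[h>=4](S)) ⋈[g=a] T) → 2

== RESULT ==
g | c | a | u
1 | 7 | 1 | q
5 | 8 | 5 | p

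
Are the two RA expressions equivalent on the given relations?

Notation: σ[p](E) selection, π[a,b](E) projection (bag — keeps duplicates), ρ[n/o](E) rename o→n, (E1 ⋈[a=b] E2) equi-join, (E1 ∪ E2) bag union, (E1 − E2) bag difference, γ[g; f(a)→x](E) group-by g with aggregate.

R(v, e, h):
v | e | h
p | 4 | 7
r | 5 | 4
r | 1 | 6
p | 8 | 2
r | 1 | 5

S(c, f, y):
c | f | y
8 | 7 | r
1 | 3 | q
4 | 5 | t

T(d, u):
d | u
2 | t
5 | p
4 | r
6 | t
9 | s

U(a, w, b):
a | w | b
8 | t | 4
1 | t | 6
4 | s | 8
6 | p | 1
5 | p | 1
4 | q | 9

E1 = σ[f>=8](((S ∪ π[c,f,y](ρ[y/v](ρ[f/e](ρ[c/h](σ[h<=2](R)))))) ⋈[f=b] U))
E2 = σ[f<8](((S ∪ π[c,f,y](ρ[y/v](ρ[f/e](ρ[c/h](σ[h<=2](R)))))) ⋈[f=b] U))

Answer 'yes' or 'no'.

E1 subexpression sizes:
  S → 3
  R → 5
  σ[h<=2](R) → 1
  ρ[c/h](σ[h<=2](R)) → 1
  ρ[f/e](ρ[c/h](σ[h<=2](R))) → 1
  ρ[y/v](ρ[f/e](ρ[c/h](σ[h<=2](R)))) → 1
  π[c,f,y](ρ[y/v](ρ[f/e](ρ[c/h](σ[h<=2](R))))) → 1
  (S ∪ π[c,f,y](ρ[y/v](ρ[f/e](ρ[c/h](σ[h<=2](R)))))) → 4
  U → 6
  ((S ∪ π[c,f,y](ρ[y/v](ρ[f/e](ρ[c/h](σ[h<=2](R)))))) ⋈[f=b] U) → 1
  σ[f>=8](((S ∪ π[c,f,y](ρ[y/v](ρ[f/e](ρ[c/h](σ[h<=2](R)))))) ⋈[f=b] U)) → 1
E2 subexpression sizes:
  S → 3
  R → 5
  σ[h<=2](R) → 1
  ρ[c/h](σ[h<=2](R)) → 1
  ρ[f/e](ρ[c/h](σ[h<=2](R))) → 1
  ρ[y/v](ρ[f/e](ρ[c/h](σ[h<=2](R)))) → 1
  π[c,f,y](ρ[y/v](ρ[f/e](ρ[c/h](σ[h<=2](R))))) → 1
  (S ∪ π[c,f,y](ρ[y/v](ρ[f/e](ρ[c/h](σ[h<=2](R)))))) → 4
  U → 6
  ((S ∪ π[c,f,y](ρ[y/v](ρ[f/e](ρ[c/h](σ[h<=2](R)))))) ⋈[f=b] U) → 1
  σ[f<8](((S ∪ π[c,f,y](ρ[y/v](ρ[f/e](ρ[c/h](σ[h<=2](R)))))) ⋈[f=b] U)) → 0

E1 result:
c | f | y | a | w | b
2 | 8 | p | 4 | s | 8
E2 result:
c | f | y | a | w | b
(0 rows)
Witness: (2, 8, 'p', 4, 's', 8) appears 1× in E1 but 0× in E2.

no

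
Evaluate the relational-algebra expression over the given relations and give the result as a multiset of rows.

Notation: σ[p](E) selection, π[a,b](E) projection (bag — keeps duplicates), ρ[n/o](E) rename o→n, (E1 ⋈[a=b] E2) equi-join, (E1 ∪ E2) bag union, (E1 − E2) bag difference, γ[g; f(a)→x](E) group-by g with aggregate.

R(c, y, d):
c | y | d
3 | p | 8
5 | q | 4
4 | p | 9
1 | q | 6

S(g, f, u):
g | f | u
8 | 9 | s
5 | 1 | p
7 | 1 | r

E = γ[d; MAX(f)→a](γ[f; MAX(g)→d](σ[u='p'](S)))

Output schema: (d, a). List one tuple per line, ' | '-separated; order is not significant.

Row counts bottom-up:
  S → 3
  σ[u='p'](S) → 1
  γ[f; MAX(g)→d](σ[u='p'](S)) → 1
  γ[d; MAX(f)→a](γ[f; MAX(g)→d](σ[u='p'](S))) → 1

== RESULT ==
d | a
5 | 1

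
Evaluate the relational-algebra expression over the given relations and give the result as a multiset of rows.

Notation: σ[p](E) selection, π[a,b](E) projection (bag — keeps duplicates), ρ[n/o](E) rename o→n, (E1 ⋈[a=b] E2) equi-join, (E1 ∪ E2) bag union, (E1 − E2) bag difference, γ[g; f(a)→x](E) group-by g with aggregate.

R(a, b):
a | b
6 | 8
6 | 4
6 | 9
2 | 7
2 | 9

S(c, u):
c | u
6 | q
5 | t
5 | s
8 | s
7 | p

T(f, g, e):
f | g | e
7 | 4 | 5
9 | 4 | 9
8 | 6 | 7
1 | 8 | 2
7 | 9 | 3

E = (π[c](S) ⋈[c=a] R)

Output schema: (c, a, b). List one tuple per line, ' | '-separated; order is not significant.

Row counts bottom-up:
  S → 5
  π[c](S) → 5
  R → 5
  (π[c](S) ⋈[c=a] R) → 3

== RESULT ==
c | a | b
6 | 6 | 4
6 | 6 | 8
6 | 6 | 9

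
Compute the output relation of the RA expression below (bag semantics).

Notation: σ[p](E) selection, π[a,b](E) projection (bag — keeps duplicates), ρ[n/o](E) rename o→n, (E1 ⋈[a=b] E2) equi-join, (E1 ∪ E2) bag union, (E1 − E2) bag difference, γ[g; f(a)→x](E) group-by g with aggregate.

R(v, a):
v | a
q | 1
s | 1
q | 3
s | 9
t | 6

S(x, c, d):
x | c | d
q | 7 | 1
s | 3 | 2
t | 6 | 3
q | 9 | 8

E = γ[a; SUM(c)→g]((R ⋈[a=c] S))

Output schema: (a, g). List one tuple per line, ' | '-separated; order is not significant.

Subexpression sizes:
  R → 5
  S → 4
  (R ⋈[a=c] S) → 3
  γ[a; SUM(c)→g]((R ⋈[a=c] S)) → 3

== RESULT ==
a | g
3 | 3
6 | 6
9 | 9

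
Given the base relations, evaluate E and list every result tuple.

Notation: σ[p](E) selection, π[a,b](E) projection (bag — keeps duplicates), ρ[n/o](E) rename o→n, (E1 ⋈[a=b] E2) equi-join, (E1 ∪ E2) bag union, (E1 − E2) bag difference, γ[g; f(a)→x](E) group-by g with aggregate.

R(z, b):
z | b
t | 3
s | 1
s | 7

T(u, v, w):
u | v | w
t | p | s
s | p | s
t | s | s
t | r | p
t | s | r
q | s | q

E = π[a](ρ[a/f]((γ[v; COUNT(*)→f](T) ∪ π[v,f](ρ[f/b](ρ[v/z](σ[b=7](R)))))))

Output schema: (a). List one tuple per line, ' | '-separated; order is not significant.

Row counts bottom-up:
  T → 6
  γ[v; COUNT(*)→f](T) → 3
  R → 3
  σ[b=7](R) → 1
  ρ[v/z](σ[b=7](R)) → 1
  ρ[f/b](ρ[v/z](σ[b=7](R))) → 1
  π[v,f](ρ[f/b](ρ[v/z](σ[b=7](R)))) → 1
  (γ[v; COUNT(*)→f](T) ∪ π[v,f](ρ[f/b](ρ[v/z](σ[b=7](R))))) → 4
  ρ[a/f]((γ[v; COUNT(*)→f](T) ∪ π[v,f](ρ[f/b](ρ[v/z](σ[b=7](R)))))) → 4
  π[a](ρ[a/f]((γ[v; COUNT(*)→f](T) ∪ π[v,f](ρ[f/b](ρ[v/z](σ[b=7](R))))))) → 4

== RESULT ==
a
1
2
3
7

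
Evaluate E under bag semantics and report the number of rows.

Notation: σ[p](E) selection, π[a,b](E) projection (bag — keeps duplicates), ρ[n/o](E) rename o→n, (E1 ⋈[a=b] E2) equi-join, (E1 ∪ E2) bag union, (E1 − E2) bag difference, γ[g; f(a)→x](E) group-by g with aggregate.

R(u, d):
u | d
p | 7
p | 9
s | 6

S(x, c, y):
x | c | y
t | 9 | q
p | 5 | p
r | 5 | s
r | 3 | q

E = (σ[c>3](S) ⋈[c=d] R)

Row counts bottom-up:
  S → 4
  σ[c>3](S) → 3
  R → 3
  (σ[c>3](S) ⋈[c=d] R) → 1

|E| = 1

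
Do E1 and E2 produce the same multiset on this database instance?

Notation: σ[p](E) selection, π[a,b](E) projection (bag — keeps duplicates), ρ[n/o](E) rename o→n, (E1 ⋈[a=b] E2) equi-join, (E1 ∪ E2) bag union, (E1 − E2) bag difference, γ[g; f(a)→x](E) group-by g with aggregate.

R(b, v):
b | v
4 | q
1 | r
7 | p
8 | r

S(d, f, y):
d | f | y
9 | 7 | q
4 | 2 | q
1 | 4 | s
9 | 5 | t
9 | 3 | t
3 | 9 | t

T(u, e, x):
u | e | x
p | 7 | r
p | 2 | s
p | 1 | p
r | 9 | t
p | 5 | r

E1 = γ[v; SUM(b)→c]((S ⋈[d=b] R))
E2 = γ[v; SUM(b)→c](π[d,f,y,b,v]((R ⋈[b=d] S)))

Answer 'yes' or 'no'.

E1 row counts bottom-up:
  S → 6
  R → 4
  (S ⋈[d=b] R) → 2
  γ[v; SUM(b)→c]((S ⋈[d=b] R)) → 2
E2 row counts bottom-up:
  R → 4
  S → 6
  (R ⋈[b=d] S) → 2
  π[d,f,y,b,v]((R ⋈[b=d] S)) → 2
  γ[v; SUM(b)→c](π[d,f,y,b,v]((R ⋈[b=d] S))) → 2

E1 and E2 produce the same multiset:
v | c
q | 4
r | 1

yes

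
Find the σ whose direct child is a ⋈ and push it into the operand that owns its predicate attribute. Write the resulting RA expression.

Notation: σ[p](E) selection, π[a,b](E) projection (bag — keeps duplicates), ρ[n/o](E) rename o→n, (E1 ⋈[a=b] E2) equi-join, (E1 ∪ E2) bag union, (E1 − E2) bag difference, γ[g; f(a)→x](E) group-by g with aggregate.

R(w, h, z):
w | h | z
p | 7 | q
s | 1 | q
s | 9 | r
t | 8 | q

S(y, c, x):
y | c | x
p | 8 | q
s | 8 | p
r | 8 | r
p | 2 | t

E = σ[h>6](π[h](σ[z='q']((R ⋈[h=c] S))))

σ filters on z, owned by the left side.
E' = σ[h>6](π[h]((σ[z='q'](R) ⋈[h=c] S)))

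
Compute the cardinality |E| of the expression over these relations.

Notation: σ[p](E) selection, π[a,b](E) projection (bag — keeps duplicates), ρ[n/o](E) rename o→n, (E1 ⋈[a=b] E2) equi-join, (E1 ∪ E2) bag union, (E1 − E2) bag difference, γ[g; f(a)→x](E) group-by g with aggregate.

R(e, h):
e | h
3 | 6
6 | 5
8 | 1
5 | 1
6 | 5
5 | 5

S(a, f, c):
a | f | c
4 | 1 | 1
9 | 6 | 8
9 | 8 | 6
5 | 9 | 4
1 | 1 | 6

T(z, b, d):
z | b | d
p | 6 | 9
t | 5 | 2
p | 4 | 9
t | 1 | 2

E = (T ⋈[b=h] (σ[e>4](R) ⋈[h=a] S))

Row counts bottom-up:
  T → 4
  R → 6
  σ[e>4](R) → 5
  S → 5
  (σ[e>4](R) ⋈[h=a] S) → 5
  (T ⋈[b=h] (σ[e>4](R) ⋈[h=a] S)) → 5

|E| = 5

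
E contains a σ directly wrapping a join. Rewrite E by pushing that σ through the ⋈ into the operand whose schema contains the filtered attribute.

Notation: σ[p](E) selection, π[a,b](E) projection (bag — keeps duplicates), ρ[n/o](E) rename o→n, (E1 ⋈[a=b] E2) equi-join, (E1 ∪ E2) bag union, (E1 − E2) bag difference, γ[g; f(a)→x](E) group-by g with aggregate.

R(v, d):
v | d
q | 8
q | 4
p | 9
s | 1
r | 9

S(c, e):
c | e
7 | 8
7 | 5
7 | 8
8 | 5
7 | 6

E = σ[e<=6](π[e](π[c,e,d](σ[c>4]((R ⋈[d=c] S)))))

σ filters on c, owned by the right side.
E' = σ[e<=6](π[e](π[c,e,d]((R ⋈[d=c] σ[c>4](S)))))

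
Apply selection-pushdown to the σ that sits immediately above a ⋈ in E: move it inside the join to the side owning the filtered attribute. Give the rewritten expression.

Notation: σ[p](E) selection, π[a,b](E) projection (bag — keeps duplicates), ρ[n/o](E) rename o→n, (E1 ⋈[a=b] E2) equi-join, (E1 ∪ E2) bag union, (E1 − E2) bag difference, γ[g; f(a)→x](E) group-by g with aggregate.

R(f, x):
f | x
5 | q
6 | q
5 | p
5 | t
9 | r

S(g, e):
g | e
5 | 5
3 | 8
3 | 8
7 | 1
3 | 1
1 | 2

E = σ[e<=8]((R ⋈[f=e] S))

σ filters on e, owned by the right side.
E' = (R ⋈[f=e] σ[e<=8](S))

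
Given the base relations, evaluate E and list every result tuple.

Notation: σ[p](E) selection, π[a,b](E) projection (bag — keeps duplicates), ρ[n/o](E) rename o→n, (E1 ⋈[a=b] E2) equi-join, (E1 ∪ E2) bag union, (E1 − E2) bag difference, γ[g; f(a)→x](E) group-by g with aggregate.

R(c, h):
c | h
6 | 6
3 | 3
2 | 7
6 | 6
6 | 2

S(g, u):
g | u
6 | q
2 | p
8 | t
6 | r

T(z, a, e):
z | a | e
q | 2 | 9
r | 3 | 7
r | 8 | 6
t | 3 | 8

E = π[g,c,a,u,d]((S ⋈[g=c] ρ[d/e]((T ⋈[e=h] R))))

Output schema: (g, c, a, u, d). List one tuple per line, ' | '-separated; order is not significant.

Stepwise |·|:
  S → 4
  T → 4
  R → 5
  (T ⋈[e=h] R) → 3
  ρ[d/e]((T ⋈[e=h] R)) → 3
  (S ⋈[g=c] ρ[d/e]((T ⋈[e=h] R))) → 5
  π[g,c,a,u,d]((S ⋈[g=c] ρ[d/e]((T ⋈[e=h] R)))) → 5

== RESULT ==
g | c | a | u | d
2 | 2 | 3 | p | 7
6 | 6 | 8 | q | 6
6 | 6 | 8 | q | 6
6 | 6 | 8 | r | 6
6 | 6 | 8 | r | 6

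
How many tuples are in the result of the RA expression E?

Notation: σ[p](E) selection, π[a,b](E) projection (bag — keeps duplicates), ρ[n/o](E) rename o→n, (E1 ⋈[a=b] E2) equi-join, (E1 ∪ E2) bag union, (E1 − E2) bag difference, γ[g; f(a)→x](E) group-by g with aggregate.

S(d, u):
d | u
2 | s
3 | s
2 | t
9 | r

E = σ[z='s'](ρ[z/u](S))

Per-node cardinality:
  S → 4
  ρ[z/u](S) → 4
  σ[z='s'](ρ[z/u](S)) → 2

|E| = 2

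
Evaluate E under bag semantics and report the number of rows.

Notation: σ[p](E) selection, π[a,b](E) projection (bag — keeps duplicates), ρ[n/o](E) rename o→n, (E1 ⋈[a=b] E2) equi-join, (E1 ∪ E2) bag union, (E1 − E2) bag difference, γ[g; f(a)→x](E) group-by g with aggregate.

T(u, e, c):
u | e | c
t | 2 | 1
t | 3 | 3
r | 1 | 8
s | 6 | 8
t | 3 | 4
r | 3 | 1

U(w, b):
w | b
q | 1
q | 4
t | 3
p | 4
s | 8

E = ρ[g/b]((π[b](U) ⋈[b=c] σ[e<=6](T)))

Per-node cardinality:
  U → 5
  π[b](U) → 5
  T → 6
  σ[e<=6](T) → 6
  (π[b](U) ⋈[b=c] σ[e<=6](T)) → 7
  ρ[g/b]((π[b](U) ⋈[b=c] σ[e<=6](T))) → 7

|E| = 7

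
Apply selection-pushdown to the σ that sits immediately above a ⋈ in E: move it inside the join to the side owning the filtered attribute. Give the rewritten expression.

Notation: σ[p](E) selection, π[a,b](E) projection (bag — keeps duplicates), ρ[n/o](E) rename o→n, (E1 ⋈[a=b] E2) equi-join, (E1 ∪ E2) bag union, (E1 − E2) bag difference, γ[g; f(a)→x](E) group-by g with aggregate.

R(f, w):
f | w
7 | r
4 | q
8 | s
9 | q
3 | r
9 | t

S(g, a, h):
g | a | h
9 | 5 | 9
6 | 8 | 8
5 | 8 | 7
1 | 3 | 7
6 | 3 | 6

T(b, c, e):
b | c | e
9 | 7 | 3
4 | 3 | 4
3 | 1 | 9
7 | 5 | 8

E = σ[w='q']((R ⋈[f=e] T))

σ filters on w, owned by the left side.
E' = (σ[w='q'](R) ⋈[f=e] T)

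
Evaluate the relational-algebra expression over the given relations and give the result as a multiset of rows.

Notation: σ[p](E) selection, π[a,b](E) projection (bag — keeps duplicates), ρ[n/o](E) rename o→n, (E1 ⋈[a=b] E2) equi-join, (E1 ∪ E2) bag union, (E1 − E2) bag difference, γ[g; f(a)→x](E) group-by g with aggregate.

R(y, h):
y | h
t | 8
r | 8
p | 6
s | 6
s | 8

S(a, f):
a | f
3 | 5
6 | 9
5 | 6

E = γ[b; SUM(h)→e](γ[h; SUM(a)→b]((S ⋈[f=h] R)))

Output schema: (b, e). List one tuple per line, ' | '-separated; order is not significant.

Stepwise |·|:
  S → 3
  R → 5
  (S ⋈[f=h] R) → 2
  γ[h; SUM(a)→b]((S ⋈[f=h] R)) → 1
  γ[b; SUM(h)→e](γ[h; SUM(a)→b]((S ⋈[f=h] R))) → 1

== RESULT ==
b | e
10 | 6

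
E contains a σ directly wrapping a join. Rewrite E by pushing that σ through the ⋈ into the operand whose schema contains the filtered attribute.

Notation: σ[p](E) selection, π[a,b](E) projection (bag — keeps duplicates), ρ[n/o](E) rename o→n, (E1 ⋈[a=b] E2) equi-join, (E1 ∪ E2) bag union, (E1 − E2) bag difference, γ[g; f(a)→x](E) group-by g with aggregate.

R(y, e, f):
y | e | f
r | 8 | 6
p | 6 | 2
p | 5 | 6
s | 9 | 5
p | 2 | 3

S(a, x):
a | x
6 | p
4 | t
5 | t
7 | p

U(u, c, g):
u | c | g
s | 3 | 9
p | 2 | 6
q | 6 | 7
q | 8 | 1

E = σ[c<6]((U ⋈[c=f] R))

σ filters on c, owned by the left side.
E' = (σ[c<6](U) ⋈[c=f] R)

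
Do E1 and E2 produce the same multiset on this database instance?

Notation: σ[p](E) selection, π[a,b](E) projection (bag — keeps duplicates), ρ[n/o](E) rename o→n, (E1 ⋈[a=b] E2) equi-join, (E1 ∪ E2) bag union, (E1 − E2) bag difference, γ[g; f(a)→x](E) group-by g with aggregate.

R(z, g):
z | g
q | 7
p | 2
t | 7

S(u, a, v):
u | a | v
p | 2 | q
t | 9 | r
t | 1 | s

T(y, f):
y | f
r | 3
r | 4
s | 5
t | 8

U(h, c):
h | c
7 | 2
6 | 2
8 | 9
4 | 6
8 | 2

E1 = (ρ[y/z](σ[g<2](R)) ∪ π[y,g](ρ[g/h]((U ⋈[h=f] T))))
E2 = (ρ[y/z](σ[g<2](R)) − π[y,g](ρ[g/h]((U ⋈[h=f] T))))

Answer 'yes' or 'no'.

E1 per-node cardinality:
  R → 3
  σ[g<2](R) → 0
  ρ[y/z](σ[g<2](R)) → 0
  U → 5
  T → 4
  (U ⋈[h=f] T) → 3
  ρ[g/h]((U ⋈[h=f] T)) → 3
  π[y,g](ρ[g/h]((U ⋈[h=f] T))) → 3
  (ρ[y/z](σ[g<2](R)) ∪ π[y,g](ρ[g/h]((U ⋈[h=f] T)))) → 3
E2 per-node cardinality:
  R → 3
  σ[g<2](R) → 0
  ρ[y/z](σ[g<2](R)) → 0
  U → 5
  T → 4
  (U ⋈[h=f] T) → 3
  ρ[g/h]((U ⋈[h=f] T)) → 3
  π[y,g](ρ[g/h]((U ⋈[h=f] T))) → 3
  (ρ[y/z](σ[g<2](R)) − π[y,g](ρ[g/h]((U ⋈[h=f] T)))) → 0

E1 result:
y | g
r | 4
t | 8
t | 8
E2 result:
y | g
(0 rows)
Witness: ('t', 8) appears 2× in E1 but 0× in E2.

no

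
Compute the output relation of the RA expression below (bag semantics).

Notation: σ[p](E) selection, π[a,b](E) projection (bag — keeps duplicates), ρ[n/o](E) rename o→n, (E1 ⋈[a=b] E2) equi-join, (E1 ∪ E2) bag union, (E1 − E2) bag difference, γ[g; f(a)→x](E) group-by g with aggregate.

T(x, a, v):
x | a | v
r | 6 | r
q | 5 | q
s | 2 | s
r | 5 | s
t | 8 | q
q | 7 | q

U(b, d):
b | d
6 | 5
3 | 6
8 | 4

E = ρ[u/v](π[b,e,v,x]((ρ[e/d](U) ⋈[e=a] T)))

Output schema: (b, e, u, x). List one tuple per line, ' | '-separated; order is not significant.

Subexpression sizes:
  U → 3
  ρ[e/d](U) → 3
  T → 6
  (ρ[e/d](U) ⋈[e=a] T) → 3
  π[b,e,v,x]((ρ[e/d](U) ⋈[e=a] T)) → 3
  ρ[u/v](π[b,e,v,x]((ρ[e/d](U) ⋈[e=a] T))) → 3

== RESULT ==
b | e | u | x
3 | 6 | r | r
6 | 5 | q | q
6 | 5 | s | r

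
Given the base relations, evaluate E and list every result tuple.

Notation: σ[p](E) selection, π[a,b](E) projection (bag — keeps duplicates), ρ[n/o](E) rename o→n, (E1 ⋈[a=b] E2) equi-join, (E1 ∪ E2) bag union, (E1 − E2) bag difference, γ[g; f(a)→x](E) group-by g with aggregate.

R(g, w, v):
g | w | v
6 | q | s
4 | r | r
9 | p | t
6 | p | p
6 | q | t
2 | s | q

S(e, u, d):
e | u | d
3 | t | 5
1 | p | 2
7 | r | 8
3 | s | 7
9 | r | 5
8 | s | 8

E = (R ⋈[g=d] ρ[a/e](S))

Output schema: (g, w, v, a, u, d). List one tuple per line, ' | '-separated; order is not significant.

Per-node cardinality:
  R → 6
  S → 6
  ρ[a/e](S) → 6
  (R ⋈[g=d] ρ[a/e](S)) → 1

== RESULT ==
g | w | v | a | u | d
2 | s | q | 1 | p | 2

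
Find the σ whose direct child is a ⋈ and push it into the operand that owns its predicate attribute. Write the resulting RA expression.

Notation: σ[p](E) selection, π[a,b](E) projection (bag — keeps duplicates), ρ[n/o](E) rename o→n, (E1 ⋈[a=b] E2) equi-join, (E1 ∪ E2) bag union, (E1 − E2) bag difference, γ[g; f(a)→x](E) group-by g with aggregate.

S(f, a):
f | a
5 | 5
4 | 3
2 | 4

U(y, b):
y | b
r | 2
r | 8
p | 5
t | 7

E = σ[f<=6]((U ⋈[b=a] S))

σ filters on f, owned by the right side.
E' = (U ⋈[b=a] σ[f<=6](S))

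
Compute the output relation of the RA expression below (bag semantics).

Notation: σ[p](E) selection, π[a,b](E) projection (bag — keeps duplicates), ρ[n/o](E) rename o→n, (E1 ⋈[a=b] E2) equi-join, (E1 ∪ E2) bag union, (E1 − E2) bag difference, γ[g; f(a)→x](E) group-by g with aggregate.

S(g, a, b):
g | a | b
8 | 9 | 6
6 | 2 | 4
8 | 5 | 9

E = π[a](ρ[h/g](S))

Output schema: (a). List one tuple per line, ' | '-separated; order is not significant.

Stepwise |·|:
  S → 3
  ρ[h/g](S) → 3
  π[a](ρ[h/g](S)) → 3

== RESULT ==
a
2
5
9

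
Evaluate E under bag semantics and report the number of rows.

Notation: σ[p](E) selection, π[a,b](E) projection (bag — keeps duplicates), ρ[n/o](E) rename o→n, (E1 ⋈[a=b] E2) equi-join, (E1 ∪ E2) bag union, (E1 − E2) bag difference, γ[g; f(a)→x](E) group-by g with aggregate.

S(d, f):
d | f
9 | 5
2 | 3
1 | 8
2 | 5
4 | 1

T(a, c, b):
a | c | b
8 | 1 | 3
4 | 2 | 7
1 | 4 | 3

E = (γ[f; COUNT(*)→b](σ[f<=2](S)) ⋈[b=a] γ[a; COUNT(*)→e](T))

Row counts bottom-up:
  S → 5
  σ[f<=2](S) → 1
  γ[f; COUNT(*)→b](σ[f<=2](S)) → 1
  T → 3
  γ[a; COUNT(*)→e](T) → 3
  (γ[f; COUNT(*)→b](σ[f<=2](S)) ⋈[b=a] γ[a; COUNT(*)→e](T)) → 1

|E| = 1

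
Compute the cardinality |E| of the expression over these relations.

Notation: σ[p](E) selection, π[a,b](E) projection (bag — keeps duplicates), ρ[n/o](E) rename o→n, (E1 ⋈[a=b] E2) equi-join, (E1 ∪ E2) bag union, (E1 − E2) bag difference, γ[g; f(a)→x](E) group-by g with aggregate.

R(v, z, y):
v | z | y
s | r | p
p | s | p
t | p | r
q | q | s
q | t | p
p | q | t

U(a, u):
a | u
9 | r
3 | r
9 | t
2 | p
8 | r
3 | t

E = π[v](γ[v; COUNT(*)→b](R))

Row counts bottom-up:
  R → 6
  γ[v; COUNT(*)→b](R) → 4
  π[v](γ[v; COUNT(*)→b](R)) → 4

|E| = 4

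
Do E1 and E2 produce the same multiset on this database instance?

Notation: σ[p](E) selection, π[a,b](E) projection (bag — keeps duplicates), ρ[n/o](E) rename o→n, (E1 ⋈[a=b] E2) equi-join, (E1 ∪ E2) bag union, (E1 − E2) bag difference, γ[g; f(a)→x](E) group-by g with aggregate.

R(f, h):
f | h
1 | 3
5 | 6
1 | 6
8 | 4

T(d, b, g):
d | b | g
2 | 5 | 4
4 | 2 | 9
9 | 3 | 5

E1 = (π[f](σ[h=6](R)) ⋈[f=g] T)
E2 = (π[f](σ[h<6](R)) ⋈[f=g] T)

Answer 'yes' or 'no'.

E1 row counts bottom-up:
  R → 4
  σ[h=6](R) → 2
  π[f](σ[h=6](R)) → 2
  T → 3
  (π[f](σ[h=6](R)) ⋈[f=g] T) → 1
E2 row counts bottom-up:
  R → 4
  σ[h<6](R) → 2
  π[f](σ[h<6](R)) → 2
  T → 3
  (π[f](σ[h<6](R)) ⋈[f=g] T) → 0

E1 result:
f | d | b | g
5 | 9 | 3 | 5
E2 result:
f | d | b | g
(0 rows)
Witness: (5, 9, 3, 5) appears 1× in E1 but 0× in E2.

no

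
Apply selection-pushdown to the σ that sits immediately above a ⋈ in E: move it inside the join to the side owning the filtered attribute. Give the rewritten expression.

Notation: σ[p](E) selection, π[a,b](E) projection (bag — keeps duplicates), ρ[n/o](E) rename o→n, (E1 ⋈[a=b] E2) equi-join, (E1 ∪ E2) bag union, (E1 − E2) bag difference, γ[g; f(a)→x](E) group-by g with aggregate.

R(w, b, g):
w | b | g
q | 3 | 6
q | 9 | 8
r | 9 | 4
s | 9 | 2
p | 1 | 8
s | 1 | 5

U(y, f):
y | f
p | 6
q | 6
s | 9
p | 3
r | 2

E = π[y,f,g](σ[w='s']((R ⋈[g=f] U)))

σ filters on w, owned by the left side.
E' = π[y,f,g]((σ[w='s'](R) ⋈[g=f] U))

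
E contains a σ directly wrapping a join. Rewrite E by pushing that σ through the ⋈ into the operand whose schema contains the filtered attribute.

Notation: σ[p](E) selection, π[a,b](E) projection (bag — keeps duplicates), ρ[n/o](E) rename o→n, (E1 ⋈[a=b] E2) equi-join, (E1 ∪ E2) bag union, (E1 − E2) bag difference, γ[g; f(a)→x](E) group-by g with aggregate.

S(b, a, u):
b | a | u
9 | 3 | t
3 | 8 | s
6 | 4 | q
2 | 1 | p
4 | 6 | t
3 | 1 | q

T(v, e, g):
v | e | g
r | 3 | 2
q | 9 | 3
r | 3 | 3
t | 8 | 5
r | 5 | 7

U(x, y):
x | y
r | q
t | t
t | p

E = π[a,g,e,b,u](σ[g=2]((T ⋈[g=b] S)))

σ filters on g, owned by the left side.
E' = π[a,g,e,b,u]((σ[g=2](T) ⋈[g=b] S))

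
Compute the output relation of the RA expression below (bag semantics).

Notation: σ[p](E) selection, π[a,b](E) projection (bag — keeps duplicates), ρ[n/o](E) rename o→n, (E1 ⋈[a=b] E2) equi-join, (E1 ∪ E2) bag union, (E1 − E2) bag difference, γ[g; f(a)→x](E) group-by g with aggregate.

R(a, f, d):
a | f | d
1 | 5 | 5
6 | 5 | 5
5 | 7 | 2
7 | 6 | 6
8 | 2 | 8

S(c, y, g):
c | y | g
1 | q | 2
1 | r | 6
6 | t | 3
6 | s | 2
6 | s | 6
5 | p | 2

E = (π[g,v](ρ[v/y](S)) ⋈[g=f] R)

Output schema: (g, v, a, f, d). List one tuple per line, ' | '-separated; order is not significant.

Row counts bottom-up:
  S → 6
  ρ[v/y](S) → 6
  π[g,v](ρ[v/y](S)) → 6
  R → 5
  (π[g,v](ρ[v/y](S)) ⋈[g=f] R) → 5

== RESULT ==
g | v | a | f | d
2 | p | 8 | 2 | 8
2 | q | 8 | 2 | 8
2 | s | 8 | 2 | 8
6 | r | 7 | 6 | 6
6 | s | 7 | 6 | 6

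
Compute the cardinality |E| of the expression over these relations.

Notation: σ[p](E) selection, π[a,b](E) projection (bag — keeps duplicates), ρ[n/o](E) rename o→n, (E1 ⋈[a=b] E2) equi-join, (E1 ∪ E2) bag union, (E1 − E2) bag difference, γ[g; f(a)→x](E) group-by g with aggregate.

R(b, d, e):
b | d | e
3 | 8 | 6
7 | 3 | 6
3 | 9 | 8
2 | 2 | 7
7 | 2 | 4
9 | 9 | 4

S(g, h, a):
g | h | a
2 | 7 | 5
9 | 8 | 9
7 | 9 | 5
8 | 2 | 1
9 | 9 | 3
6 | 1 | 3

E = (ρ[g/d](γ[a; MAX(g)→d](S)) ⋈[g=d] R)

Stepwise |·|:
  S → 6
  γ[a; MAX(g)→d](S) → 4
  ρ[g/d](γ[a; MAX(g)→d](S)) → 4
  R → 6
  (ρ[g/d](γ[a; MAX(g)→d](S)) ⋈[g=d] R) → 5

|E| = 5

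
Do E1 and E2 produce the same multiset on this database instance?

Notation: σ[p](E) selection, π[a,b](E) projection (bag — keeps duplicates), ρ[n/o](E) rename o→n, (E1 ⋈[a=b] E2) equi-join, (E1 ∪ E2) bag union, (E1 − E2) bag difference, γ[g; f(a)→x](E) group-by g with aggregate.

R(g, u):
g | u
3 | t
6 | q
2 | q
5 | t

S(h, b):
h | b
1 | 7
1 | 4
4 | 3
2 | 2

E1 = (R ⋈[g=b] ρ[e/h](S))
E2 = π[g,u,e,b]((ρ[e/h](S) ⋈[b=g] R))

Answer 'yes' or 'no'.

E1 stepwise |·|:
  R → 4
  S → 4
  ρ[e/h](S) → 4
  (R ⋈[g=b] ρ[e/h](S)) → 2
E2 stepwise |·|:
  S → 4
  ρ[e/h](S) → 4
  R → 4
  (ρ[e/h](S) ⋈[b=g] R) → 2
  π[g,u,e,b]((ρ[e/h](S) ⋈[b=g] R)) → 2

E1 and E2 produce the same multiset:
g | u | e | b
2 | q | 2 | 2
3 | t | 4 | 3

yes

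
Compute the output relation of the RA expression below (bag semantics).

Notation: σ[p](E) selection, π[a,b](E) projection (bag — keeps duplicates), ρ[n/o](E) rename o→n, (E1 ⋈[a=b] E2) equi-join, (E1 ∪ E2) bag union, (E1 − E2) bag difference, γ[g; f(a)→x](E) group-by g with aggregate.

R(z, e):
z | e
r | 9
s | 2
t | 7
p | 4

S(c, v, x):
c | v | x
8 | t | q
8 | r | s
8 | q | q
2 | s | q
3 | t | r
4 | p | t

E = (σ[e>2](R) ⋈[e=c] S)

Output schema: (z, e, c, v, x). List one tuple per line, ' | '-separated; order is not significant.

Row counts bottom-up:
  R → 4
  σ[e>2](R) → 3
  S → 6
  (σ[e>2](R) ⋈[e=c] S) → 1

== RESULT ==
z | e | c | v | x
p | 4 | 4 | p | t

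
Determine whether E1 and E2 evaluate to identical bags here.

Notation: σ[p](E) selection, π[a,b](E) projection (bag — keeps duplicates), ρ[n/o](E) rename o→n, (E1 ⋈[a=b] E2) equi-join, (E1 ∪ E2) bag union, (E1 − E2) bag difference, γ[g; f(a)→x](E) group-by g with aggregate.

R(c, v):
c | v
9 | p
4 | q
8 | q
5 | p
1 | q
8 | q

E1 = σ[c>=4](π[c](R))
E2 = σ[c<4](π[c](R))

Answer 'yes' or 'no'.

E1 per-node cardinality:
  R → 6
  π[c](R) → 6
  σ[c>=4](π[c](R)) → 5
E2 per-node cardinality:
  R → 6
  π[c](R) → 6
  σ[c<4](π[c](R)) → 1

E1 result:
c
4
5
8
8
9
E2 result:
c
1
Witness: (1,) appears 0× in E1 but 1× in E2.

no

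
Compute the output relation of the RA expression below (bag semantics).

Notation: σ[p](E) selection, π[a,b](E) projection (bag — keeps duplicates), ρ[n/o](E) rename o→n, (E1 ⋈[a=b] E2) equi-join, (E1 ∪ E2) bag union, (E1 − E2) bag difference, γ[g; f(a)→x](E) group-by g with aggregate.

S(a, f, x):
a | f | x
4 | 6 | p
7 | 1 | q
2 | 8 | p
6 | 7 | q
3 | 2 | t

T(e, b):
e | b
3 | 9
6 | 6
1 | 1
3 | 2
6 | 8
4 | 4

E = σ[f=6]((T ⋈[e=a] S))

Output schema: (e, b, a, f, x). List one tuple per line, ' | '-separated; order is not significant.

Row counts bottom-up:
  T → 6
  S → 5
  (T ⋈[e=a] S) → 5
  σ[f=6]((T ⋈[e=a] S)) → 1

== RESULT ==
e | b | a | f | x
4 | 4 | 4 | 6 | p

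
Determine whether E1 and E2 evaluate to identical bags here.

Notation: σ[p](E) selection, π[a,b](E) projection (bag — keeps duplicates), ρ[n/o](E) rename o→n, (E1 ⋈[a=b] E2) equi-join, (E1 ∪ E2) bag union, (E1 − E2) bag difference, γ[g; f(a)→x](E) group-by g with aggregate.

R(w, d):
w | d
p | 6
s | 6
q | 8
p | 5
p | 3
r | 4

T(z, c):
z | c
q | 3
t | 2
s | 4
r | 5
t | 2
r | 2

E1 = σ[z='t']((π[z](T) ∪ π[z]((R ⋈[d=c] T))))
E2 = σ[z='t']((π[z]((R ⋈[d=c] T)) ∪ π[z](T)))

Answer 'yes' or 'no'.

E1 per-node cardinality:
  T → 6
  π[z](T) → 6
  R → 6
  T → 6
  (R ⋈[d=c] T) → 3
  π[z]((R ⋈[d=c] T)) → 3
  (π[z](T) ∪ π[z]((R ⋈[d=c] T))) → 9
  σ[z='t']((π[z](T) ∪ π[z]((R ⋈[d=c] T)))) → 2
E2 per-node cardinality:
  R → 6
  T → 6
  (R ⋈[d=c] T) → 3
  π[z]((R ⋈[d=c] T)) → 3
  T → 6
  π[z](T) → 6
  (π[z]((R ⋈[d=c] T)) ∪ π[z](T)) → 9
  σ[z='t']((π[z]((R ⋈[d=c] T)) ∪ π[z](T))) → 2

E1 and E2 produce the same multiset:
z
t
t

yes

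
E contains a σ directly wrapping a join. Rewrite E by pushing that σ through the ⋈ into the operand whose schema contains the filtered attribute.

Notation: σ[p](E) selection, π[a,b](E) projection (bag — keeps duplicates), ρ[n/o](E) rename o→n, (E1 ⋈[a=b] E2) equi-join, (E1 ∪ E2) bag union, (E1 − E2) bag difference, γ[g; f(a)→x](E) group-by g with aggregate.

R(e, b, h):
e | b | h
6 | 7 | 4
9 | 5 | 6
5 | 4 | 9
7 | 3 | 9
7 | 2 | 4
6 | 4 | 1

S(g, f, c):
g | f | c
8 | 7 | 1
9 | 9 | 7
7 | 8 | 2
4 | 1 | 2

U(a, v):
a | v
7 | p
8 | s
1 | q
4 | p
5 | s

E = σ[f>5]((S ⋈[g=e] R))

σ filters on f, owned by the left side.
E' = (σ[f>5](S) ⋈[g=e] R)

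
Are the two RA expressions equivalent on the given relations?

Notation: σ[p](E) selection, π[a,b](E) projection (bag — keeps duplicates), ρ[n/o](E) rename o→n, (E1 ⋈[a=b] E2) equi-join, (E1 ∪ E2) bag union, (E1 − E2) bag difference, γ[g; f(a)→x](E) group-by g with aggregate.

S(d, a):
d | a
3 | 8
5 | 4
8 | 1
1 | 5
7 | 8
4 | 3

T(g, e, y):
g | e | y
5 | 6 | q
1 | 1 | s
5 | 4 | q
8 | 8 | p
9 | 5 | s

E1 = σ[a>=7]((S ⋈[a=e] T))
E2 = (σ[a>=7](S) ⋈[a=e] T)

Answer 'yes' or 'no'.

E1 stepwise |·|:
  S → 6
  T → 5
  (S ⋈[a=e] T) → 5
  σ[a>=7]((S ⋈[a=e] T)) → 2
E2 stepwise |·|:
  S → 6
  σ[a>=7](S) → 2
  T → 5
  (σ[a>=7](S) ⋈[a=e] T) → 2

E1 and E2 produce the same multiset:
d | a | g | e | y
3 | 8 | 8 | 8 | p
7 | 8 | 8 | 8 | p

yes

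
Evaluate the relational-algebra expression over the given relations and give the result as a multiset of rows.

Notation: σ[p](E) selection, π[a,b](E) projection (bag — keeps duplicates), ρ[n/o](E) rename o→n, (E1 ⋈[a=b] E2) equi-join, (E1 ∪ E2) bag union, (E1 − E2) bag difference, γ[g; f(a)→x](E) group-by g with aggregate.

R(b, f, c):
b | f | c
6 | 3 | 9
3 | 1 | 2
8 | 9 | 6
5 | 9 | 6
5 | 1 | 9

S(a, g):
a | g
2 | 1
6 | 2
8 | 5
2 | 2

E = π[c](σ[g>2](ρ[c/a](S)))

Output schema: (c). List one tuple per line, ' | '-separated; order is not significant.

Subexpression sizes:
  S → 4
  ρ[c/a](S) → 4
  σ[g>2](ρ[c/a](S)) → 1
  π[c](σ[g>2](ρ[c/a](S))) → 1

== RESULT ==
c
8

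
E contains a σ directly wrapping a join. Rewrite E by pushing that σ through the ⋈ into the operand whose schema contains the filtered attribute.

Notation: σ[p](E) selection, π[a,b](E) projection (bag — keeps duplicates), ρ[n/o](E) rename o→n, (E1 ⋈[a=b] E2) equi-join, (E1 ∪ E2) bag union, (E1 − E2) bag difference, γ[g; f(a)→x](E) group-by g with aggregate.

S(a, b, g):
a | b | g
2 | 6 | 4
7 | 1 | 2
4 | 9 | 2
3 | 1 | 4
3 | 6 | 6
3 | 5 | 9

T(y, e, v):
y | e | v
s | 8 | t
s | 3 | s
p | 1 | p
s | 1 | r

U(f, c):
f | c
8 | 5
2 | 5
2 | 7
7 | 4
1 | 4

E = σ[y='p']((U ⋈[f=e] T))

σ filters on y, owned by the right side.
E' = (U ⋈[f=e] σ[y='p'](T))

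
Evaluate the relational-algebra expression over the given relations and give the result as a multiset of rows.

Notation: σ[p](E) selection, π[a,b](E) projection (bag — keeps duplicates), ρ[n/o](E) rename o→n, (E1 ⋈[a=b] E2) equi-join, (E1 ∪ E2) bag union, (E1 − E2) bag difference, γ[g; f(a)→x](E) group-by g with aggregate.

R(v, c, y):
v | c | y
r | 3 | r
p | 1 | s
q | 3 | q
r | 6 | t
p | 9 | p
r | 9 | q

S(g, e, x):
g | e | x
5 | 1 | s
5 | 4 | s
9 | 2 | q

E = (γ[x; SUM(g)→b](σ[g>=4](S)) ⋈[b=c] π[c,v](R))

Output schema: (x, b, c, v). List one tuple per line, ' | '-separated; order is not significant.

Row counts bottom-up:
  S → 3
  σ[g>=4](S) → 3
  γ[x; SUM(g)→b](σ[g>=4](S)) → 2
  R → 6
  π[c,v](R) → 6
  (γ[x; SUM(g)→b](σ[g>=4](S)) ⋈[b=c] π[c,v](R)) → 2

== RESULT ==
x | b | c | v
q | 9 | 9 | p
q | 9 | 9 | r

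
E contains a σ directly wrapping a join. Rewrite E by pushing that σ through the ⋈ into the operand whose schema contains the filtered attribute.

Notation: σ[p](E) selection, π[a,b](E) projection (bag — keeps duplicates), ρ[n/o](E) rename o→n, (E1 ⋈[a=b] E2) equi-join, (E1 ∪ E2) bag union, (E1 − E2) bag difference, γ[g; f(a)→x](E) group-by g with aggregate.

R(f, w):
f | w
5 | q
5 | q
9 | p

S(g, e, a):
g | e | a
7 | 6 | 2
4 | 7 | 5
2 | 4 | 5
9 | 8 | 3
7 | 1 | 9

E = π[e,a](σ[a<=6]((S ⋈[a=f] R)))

σ filters on a, owned by the left side.
E' = π[e,a]((σ[a<=6](S) ⋈[a=f] R))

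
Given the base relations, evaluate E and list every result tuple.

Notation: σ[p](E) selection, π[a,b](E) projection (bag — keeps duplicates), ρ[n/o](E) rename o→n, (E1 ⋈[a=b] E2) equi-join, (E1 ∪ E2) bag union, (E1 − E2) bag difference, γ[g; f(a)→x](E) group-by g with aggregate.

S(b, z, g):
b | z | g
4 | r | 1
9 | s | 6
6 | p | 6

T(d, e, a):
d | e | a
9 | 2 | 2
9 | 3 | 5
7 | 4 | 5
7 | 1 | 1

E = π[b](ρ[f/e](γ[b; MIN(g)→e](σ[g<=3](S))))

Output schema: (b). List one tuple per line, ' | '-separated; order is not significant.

Per-node cardinality:
  S → 3
  σ[g<=3](S) → 1
  γ[b; MIN(g)→e](σ[g<=3](S)) → 1
  ρ[f/e](γ[b; MIN(g)→e](σ[g<=3](S))) → 1
  π[b](ρ[f/e](γ[b; MIN(g)→e](σ[g<=3](S)))) → 1

== RESULT ==
b
4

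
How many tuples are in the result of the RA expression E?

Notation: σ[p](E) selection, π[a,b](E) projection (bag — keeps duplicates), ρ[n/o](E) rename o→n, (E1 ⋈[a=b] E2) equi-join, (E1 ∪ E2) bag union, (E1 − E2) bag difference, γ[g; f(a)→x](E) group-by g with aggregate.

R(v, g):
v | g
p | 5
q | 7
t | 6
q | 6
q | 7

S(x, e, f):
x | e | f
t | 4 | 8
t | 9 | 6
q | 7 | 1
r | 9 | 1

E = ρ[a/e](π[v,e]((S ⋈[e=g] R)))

Per-node cardinality:
  S → 4
  R → 5
  (S ⋈[e=g] R) → 2
  π[v,e]((S ⋈[e=g] R)) → 2
  ρ[a/e](π[v,e]((S ⋈[e=g] R))) → 2

|E| = 2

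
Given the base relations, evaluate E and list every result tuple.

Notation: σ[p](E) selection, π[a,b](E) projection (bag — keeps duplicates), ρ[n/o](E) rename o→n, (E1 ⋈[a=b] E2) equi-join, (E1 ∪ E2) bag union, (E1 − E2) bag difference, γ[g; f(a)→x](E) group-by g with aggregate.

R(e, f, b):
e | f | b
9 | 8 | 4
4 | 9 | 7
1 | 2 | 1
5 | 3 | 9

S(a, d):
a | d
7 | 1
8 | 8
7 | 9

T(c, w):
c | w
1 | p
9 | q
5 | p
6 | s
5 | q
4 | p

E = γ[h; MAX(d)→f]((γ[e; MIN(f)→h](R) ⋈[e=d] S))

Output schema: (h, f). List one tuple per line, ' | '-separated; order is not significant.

Subexpression sizes:
  R → 4
  γ[e; MIN(f)→h](R) → 4
  S → 3
  (γ[e; MIN(f)→h](R) ⋈[e=d] S) → 2
  γ[h; MAX(d)→f]((γ[e; MIN(f)→h](R) ⋈[e=d] S)) → 2

== RESULT ==
h | f
2 | 1
8 | 9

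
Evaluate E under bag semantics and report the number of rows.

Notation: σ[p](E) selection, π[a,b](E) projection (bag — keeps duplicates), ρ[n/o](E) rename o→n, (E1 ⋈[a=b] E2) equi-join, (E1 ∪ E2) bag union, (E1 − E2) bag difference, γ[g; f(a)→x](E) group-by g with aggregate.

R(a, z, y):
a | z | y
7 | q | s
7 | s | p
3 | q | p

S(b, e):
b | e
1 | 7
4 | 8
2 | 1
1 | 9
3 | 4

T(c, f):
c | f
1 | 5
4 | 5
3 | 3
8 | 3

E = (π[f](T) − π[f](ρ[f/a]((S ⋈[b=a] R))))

Row counts bottom-up:
  T → 4
  π[f](T) → 4
  S → 5
  R → 3
  (S ⋈[b=a] R) → 1
  ρ[f/a]((S ⋈[b=a] R)) → 1
  π[f](ρ[f/a]((S ⋈[b=a] R))) → 1
  (π[f](T) − π[f](ρ[f/a]((S ⋈[b=a] R)))) → 3

|E| = 3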